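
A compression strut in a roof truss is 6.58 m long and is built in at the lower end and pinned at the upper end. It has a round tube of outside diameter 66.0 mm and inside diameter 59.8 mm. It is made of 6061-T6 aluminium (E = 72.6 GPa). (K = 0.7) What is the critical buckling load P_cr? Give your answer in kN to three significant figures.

P_cr ≈ 10.3 kN

d_o = 66.0 mm, d_i = 59.8 mm
I = π(d_o⁴ − d_i⁴)/64 = π(66.0⁴ − 59.80⁴)/64 = 3.037×10^5 mm⁴
I = 3.037×10^5 mm⁴ = 3.037×10^-7 m⁴
Effective length L_e = K·L = 0.7 × 6.58 = 4.606 m
P_cr = π²EI / L_e² = π² × 72.6×10⁹ × 3.037×10^-7 / 4.606² = 1.026×10^4 N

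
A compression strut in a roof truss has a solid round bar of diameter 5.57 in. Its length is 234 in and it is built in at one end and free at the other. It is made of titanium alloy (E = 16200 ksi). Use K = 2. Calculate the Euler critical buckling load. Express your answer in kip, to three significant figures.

I = πd⁴/64 = π×5.57⁴/64 = 47.25 in⁴
Effective length L_e = K·L = 2 × 234 = 468.0 in
P_cr = π²EI / L_e² = π² × 16200×10³ × 47.25 / 468.0² = 3.449×10^4 lb

P_cr ≈ 34.5 kip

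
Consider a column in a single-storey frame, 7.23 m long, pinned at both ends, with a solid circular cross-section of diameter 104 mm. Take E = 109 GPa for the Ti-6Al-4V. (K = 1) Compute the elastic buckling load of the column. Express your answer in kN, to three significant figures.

P_cr ≈ 118 kN

I = πd⁴/64 = π×104⁴/64 = 5.743×10^6 mm⁴
I = 5.743×10^6 mm⁴ = 5.743×10^-6 m⁴
Effective length L_e = K·L = 1 × 7.23 = 7.230 m
P_cr = π²EI / L_e² = π² × 109×10⁹ × 5.743×10^-6 / 7.230² = 1.182×10^5 N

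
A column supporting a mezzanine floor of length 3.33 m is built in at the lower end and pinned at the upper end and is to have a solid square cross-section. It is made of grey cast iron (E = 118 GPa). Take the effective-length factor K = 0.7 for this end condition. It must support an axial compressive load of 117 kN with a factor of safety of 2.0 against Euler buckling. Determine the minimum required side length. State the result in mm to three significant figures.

a ≈ 60.2 mm

Required P_cr = n·P = 2.0 × 117 = 234.0 kN
L_e = K·L = 0.7 × 3.33 = 2.331 m
Required I = P_cr·L_e²/(π²E) = 2.340×10^5 × 2.331² / (π² × 1.18×10^11) = 1.092×10^-6 m⁴
I_req = 1.092×10^6 mm⁴
Solid square: I = a⁴/12  ⇒  a = (12I)^(1/4) = (12×1.092×10^6)^(1/4) = 60.2 mm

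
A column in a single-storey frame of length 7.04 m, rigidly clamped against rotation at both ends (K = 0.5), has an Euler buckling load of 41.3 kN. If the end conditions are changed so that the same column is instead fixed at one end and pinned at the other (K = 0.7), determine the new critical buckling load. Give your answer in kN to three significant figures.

P_cr ∝ 1/K², so P_cr,new = P_cr,old × (K_old/K_new)² = 41.3 × (0.5/0.7)²
= 41.3 × 0.5102 = 21.1 kN

P_cr ≈ 21.1 kN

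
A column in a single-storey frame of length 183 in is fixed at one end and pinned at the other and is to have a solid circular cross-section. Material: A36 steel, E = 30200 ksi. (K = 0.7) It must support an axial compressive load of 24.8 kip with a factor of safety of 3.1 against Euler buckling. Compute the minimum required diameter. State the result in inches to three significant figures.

d ≈ 3.05 in

Required P_cr = n·P = 3.1 × 24.8 = 76.88 kip
L_e = K·L = 0.7 × 183 = 128.1 in
Required I = P_cr·L_e²/(π²E) = 7.688×10^4 × 128.1² / (π² × 3.02×10^7) = 4.233 in⁴
Solid circle: I = πd⁴/64  ⇒  d = (64I/π)^(1/4) = (64×4.233/π)^(1/4) = 3.05 in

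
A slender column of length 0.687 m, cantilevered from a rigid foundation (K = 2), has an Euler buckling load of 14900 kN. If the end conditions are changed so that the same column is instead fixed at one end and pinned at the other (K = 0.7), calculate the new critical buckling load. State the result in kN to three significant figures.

P_cr ≈ 122000 kN

P_cr ∝ 1/K², so P_cr,new = P_cr,old × (K_old/K_new)² = 14900 × (2/0.7)²
= 14900 × 8.163 = 122000 kN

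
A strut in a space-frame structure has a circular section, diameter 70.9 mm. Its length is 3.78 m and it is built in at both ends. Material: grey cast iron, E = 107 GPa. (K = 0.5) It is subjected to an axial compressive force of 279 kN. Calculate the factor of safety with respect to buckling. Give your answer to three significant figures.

n ≈ 1.31

I = πd⁴/64 = π×70.9⁴/64 = 1.240×10^6 mm⁴
I = 1.240×10^6 mm⁴ = 1.240×10^-6 m⁴
Effective length L_e = K·L = 0.5 × 3.78 = 1.890 m
P_cr = π²EI / L_e² = π² × 107×10⁹ × 1.240×10^-6 / 1.890² = 3.667×10^5 N
Factor of safety n = P_cr / P = 366.70 / 279 = 1.31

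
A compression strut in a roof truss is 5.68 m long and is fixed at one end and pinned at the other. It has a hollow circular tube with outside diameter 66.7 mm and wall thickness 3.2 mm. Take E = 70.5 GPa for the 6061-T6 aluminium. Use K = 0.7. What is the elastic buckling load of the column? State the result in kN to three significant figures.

P_cr ≈ 14.2 kN

Inner diameter d_i = 66.7 − 2×3.2 = 60.30 mm
I = π(d_o⁴ − d_i⁴)/64 = π(66.7⁴ − 60.30⁴)/64 = 3.226×10^5 mm⁴
I = 3.226×10^5 mm⁴ = 3.226×10^-7 m⁴
Effective length L_e = K·L = 0.7 × 5.68 = 3.976 m
P_cr = π²EI / L_e² = π² × 70.5×10⁹ × 3.226×10^-7 / 3.976² = 1.420×10^4 N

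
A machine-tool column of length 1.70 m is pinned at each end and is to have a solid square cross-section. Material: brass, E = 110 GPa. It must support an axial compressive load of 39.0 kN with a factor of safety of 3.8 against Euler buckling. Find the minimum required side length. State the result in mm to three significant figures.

a ≈ 46.6 mm

Required P_cr = n·P = 3.8 × 39.0 = 148.2 kN
L_e = K·L = 1 × 1.70 = 1.700 m
Required I = P_cr·L_e²/(π²E) = 1.482×10^5 × 1.700² / (π² × 1.10×10^11) = 3.945×10^-7 m⁴
I_req = 3.945×10^5 mm⁴
Solid square: I = a⁴/12  ⇒  a = (12I)^(1/4) = (12×3.945×10^5)^(1/4) = 46.6 mm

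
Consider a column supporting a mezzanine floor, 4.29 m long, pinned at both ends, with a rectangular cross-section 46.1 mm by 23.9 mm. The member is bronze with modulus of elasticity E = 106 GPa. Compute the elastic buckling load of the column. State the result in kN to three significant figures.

P_cr ≈ 2.98 kN

Buckling occurs about the weak axis: I_min = h·b³/12 with b = 23.9 mm (the shorter side).
I_min = 46.1×23.9³/12 = 5.245×10^4 mm⁴
I = 5.245×10^4 mm⁴ = 5.245×10^-8 m⁴
Effective length L_e = K·L = 1 × 4.29 = 4.290 m
P_cr = π²EI / L_e² = π² × 106×10⁹ × 5.245×10^-8 / 4.290² = 2.981×10^3 N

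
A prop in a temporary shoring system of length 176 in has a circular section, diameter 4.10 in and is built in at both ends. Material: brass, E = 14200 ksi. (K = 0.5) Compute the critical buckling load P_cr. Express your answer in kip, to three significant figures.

P_cr ≈ 251 kip

I = πd⁴/64 = π×4.10⁴/64 = 13.87 in⁴
Effective length L_e = K·L = 0.5 × 176 = 88.00 in
P_cr = π²EI / L_e² = π² × 14200×10³ × 13.87 / 88.00² = 2.510×10^5 lb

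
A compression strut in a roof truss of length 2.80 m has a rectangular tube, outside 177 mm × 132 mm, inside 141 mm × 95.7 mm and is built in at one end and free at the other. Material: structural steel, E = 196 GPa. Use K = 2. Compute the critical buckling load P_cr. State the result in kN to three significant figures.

Weak-axis I_min = (h_o·b_o³ − h_i·b_i³)/12 with b_o = 132, b_i = 95.70 mm (shorter outer/inner sides).
I_min = (177×132³ − 141.0×95.70³)/12 = 2.363×10^7 mm⁴
I = 2.363×10^7 mm⁴ = 2.363×10^-5 m⁴
Effective length L_e = K·L = 2 × 2.80 = 5.600 m
P_cr = π²EI / L_e² = π² × 196×10⁹ × 2.363×10^-5 / 5.600² = 1.457×10^6 N

P_cr ≈ 1460 kN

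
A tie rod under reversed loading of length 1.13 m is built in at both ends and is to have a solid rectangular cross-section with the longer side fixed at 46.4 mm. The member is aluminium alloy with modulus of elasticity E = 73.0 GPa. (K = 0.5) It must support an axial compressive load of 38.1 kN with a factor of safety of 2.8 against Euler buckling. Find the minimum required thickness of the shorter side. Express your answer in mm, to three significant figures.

Required P_cr = n·P = 2.8 × 38.1 = 106.7 kN
L_e = K·L = 0.5 × 1.13 = 0.5650 m
Required I = P_cr·L_e²/(π²E) = 1.067×10^5 × 0.5650² / (π² × 7.30×10^10) = 4.727×10^-8 m⁴
I_req = 4.727×10^4 mm⁴
Rectangle, weak axis: I_min = h·b³/12 with h = 46.4 mm fixed  ⇒  b = (12I/h)^(1/3) = 23.0 mm

b ≈ 23.0 mm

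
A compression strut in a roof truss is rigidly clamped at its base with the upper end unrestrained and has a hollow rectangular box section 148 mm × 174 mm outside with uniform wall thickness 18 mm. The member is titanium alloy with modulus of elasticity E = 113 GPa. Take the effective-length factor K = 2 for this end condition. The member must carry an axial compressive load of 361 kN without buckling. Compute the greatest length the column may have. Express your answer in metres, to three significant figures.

L_max ≈ 4.88 m

Inner dimensions: h_i = 174 − 2×18 = 138.0 mm, b_i = 148 − 2×18 = 112.0 mm
Weak-axis I_min = (h_o·b_o³ − h_i·b_i³)/12 with b_o = 148, b_i = 112.0 mm (shorter outer/inner sides).
I_min = (174×148³ − 138.0×112.0³)/12 = 3.085×10^7 mm⁴
I = 3.085×10^-5 m⁴
At the buckling limit P_cr = P = 3.610×10^5 N
From P_cr = π²EI/(K·L)²:  L = (1/K)·√(π²EI/P_cr) = (1/2)·√(π²×1.13×10^11×3.085×10^-5/3.610×10^5)
L = 4.88 m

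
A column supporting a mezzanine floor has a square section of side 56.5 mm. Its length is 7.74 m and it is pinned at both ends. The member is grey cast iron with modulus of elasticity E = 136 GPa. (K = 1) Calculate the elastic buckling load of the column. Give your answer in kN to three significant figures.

I = a⁴/12 = 56.5⁴/12 = 8.492×10^5 mm⁴
I = 8.492×10^5 mm⁴ = 8.492×10^-7 m⁴
Effective length L_e = K·L = 1 × 7.74 = 7.740 m
P_cr = π²EI / L_e² = π² × 136×10⁹ × 8.492×10^-7 / 7.740² = 1.903×10^4 N

P_cr ≈ 19.0 kN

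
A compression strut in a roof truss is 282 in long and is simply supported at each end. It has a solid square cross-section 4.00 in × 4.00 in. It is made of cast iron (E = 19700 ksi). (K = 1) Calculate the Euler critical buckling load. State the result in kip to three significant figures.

I = a⁴/12 = 4.00⁴/12 = 21.33 in⁴
Effective length L_e = K·L = 1 × 282 = 282.0 in
P_cr = π²EI / L_e² = π² × 19700×10³ × 21.33 / 282.0² = 5.216×10^4 lb

P_cr ≈ 52.2 kip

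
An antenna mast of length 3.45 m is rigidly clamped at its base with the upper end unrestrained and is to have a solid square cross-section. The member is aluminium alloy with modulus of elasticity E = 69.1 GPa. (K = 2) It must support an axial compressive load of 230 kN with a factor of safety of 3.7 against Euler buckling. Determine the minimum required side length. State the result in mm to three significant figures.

a ≈ 163 mm

Required P_cr = n·P = 3.7 × 230 = 851.0 kN
L_e = K·L = 2 × 3.45 = 6.900 m
Required I = P_cr·L_e²/(π²E) = 8.510×10^5 × 6.900² / (π² × 6.91×10^10) = 5.941×10^-5 m⁴
I_req = 5.941×10^7 mm⁴
Solid square: I = a⁴/12  ⇒  a = (12I)^(1/4) = (12×5.941×10^7)^(1/4) = 163 mm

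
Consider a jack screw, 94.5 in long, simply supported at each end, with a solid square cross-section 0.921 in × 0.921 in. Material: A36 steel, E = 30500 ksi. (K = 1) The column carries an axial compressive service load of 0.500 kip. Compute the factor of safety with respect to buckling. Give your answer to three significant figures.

n ≈ 4.04

I = a⁴/12 = 0.921⁴/12 = 5.996×10^-2 in⁴
Effective length L_e = K·L = 1 × 94.5 = 94.50 in
P_cr = π²EI / L_e² = π² × 30500×10³ × 5.996×10^-2 / 94.50² = 2.021×10^3 lb
Factor of safety n = P_cr / P = 2.0211 / 0.500 = 4.04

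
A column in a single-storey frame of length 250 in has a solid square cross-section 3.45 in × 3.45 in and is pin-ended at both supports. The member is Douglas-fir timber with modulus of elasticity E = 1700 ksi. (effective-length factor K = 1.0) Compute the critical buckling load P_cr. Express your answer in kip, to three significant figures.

I = a⁴/12 = 3.45⁴/12 = 11.81 in⁴
Effective length L_e = K·L = 1 × 250 = 250.0 in
P_cr = π²EI / L_e² = π² × 1700×10³ × 11.81 / 250.0² = 3.169×10^3 lb

P_cr ≈ 3.17 kip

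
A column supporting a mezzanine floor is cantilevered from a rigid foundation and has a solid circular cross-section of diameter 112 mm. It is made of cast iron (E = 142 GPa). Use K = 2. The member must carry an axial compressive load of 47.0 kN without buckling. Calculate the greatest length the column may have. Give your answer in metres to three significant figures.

L_max ≈ 7.59 m

I = πd⁴/64 = π×112⁴/64 = 7.724×10^6 mm⁴
I = 7.724×10^-6 m⁴
At the buckling limit P_cr = P = 4.700×10^4 N
From P_cr = π²EI/(K·L)²:  L = (1/K)·√(π²EI/P_cr) = (1/2)·√(π²×1.42×10^11×7.724×10^-6/4.700×10^4)
L = 7.59 m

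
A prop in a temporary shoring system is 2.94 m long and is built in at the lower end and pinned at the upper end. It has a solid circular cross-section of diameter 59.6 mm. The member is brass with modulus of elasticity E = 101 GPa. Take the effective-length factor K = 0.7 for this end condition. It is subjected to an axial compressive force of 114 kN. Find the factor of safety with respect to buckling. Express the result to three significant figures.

I = πd⁴/64 = π×59.6⁴/64 = 6.194×10^5 mm⁴
I = 6.194×10^5 mm⁴ = 6.194×10^-7 m⁴
Effective length L_e = K·L = 0.7 × 2.94 = 2.058 m
P_cr = π²EI / L_e² = π² × 101×10⁹ × 6.194×10^-7 / 2.058² = 1.458×10^5 N
Factor of safety n = P_cr / P = 145.78 / 114 = 1.28

n ≈ 1.28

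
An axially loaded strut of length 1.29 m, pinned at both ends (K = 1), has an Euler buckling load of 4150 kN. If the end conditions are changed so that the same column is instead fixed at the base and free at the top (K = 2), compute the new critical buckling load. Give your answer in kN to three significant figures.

P_cr ≈ 1040 kN

P_cr ∝ 1/K², so P_cr,new = P_cr,old × (K_old/K_new)² = 4150 × (1/2)²
= 4150 × 0.2500 = 1040 kN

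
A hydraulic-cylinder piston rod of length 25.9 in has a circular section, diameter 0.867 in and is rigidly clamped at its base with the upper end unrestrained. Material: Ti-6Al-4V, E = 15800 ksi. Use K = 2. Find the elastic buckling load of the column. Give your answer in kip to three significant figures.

I = πd⁴/64 = π×0.867⁴/64 = 2.774×10^-2 in⁴
Effective length L_e = K·L = 2 × 25.9 = 51.80 in
P_cr = π²EI / L_e² = π² × 15800×10³ × 2.774×10^-2 / 51.80² = 1.612×10^3 lb

P_cr ≈ 1.61 kip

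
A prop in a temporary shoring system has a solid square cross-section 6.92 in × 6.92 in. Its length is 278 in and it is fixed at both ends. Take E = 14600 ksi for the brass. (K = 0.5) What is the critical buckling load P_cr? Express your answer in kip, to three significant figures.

P_cr ≈ 1430 kip

I = a⁴/12 = 6.92⁴/12 = 191.1 in⁴
Effective length L_e = K·L = 0.5 × 278 = 139.0 in
P_cr = π²EI / L_e² = π² × 14600×10³ × 191.1 / 139.0² = 1.425×10^6 lb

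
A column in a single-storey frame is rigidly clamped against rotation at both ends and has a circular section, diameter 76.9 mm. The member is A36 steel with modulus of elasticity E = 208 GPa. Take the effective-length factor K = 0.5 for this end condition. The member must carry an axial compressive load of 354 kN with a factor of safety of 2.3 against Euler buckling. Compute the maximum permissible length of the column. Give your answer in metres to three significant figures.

I = πd⁴/64 = π×76.9⁴/64 = 1.717×10^6 mm⁴
I = 1.717×10^-6 m⁴
Required critical load P_cr = n·P = 2.3 × 354 = 814.2 kN = 8.142×10^5 N
From P_cr = π²EI/(K·L)²:  L = (1/K)·√(π²EI/P_cr) = (1/0.5)·√(π²×2.08×10^11×1.717×10^-6/8.142×10^5)
L = 4.16 m

L_max ≈ 4.16 m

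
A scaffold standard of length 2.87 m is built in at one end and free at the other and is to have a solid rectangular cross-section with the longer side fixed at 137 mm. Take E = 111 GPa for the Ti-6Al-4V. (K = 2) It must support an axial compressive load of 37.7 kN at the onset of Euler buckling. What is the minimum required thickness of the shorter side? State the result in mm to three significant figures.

L_e = K·L = 2 × 2.87 = 5.740 m
Required I = P_cr·L_e²/(π²E) = 3.770×10^4 × 5.740² / (π² × 1.11×10^11) = 1.134×10^-6 m⁴
I_req = 1.134×10^6 mm⁴
Rectangle, weak axis: I_min = h·b³/12 with h = 137 mm fixed  ⇒  b = (12I/h)^(1/3) = 46.3 mm

b ≈ 46.3 mm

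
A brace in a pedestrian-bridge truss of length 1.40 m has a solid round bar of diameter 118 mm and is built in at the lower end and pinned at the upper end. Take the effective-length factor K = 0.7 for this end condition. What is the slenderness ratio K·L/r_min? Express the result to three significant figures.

λ ≈ 33.2

I = πd⁴/64 = π×118⁴/64 = 9.517×10^6 mm⁴
A = 1.094×10^4 mm²;  r_min = √(I/A) = √(9.517×10^6/1.094×10^4) = 29.50 mm
L_e = K·L = 0.7 × 1.40 m = 0.9800 m = 980.00 mm
λ = L_e / r_min = 980.00 / 29.50 = 33.2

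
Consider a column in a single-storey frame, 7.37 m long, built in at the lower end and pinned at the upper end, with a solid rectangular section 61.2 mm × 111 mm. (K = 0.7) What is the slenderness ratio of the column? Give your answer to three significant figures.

For a rectangle r_min = b/√12 = 61.2/√12 = 17.67 mm
L_e = K·L = 0.7 × 7.37 m = 5.159 m = 5159.0 mm
λ = L_e / r_min = 5159.0 / 17.67 = 292

λ ≈ 292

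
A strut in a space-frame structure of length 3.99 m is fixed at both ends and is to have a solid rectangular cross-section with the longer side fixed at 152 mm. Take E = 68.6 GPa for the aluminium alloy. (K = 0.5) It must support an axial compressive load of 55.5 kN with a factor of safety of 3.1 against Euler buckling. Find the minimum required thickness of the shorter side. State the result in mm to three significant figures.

Required P_cr = n·P = 3.1 × 55.5 = 172.0 kN
L_e = K·L = 0.5 × 3.99 = 1.995 m
Required I = P_cr·L_e²/(π²E) = 1.720×10^5 × 1.995² / (π² × 6.86×10^10) = 1.011×10^-6 m⁴
I_req = 1.011×10^6 mm⁴
Rectangle, weak axis: I_min = h·b³/12 with h = 152 mm fixed  ⇒  b = (12I/h)^(1/3) = 43.1 mm

b ≈ 43.1 mm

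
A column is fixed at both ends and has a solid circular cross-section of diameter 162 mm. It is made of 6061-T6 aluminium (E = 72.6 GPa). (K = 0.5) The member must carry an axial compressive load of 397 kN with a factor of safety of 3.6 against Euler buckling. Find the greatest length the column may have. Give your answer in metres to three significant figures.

L_max ≈ 8.23 m

I = πd⁴/64 = π×162⁴/64 = 3.381×10^7 mm⁴
I = 3.381×10^-5 m⁴
Required critical load P_cr = n·P = 3.6 × 397 = 1429 kN = 1.429×10^6 N
From P_cr = π²EI/(K·L)²:  L = (1/K)·√(π²EI/P_cr) = (1/0.5)·√(π²×7.26×10^10×3.381×10^-5/1.429×10^6)
L = 8.23 m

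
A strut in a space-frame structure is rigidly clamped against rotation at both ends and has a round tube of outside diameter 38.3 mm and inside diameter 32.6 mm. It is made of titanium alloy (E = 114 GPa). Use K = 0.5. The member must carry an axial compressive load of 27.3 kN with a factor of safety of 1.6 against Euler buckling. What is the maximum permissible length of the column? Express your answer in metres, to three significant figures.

L_max ≈ 2.27 m

d_o = 38.3 mm, d_i = 32.6 mm
I = π(d_o⁴ − d_i⁴)/64 = π(38.3⁴ − 32.60⁴)/64 = 5.018×10^4 mm⁴
I = 5.018×10^-8 m⁴
Required critical load P_cr = n·P = 1.6 × 27.3 = 43.68 kN = 4.368×10^4 N
From P_cr = π²EI/(K·L)²:  L = (1/K)·√(π²EI/P_cr) = (1/0.5)·√(π²×1.14×10^11×5.018×10^-8/4.368×10^4)
L = 2.27 m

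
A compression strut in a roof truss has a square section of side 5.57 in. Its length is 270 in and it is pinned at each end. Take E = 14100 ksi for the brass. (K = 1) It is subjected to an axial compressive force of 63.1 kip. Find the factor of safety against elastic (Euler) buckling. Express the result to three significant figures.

I = a⁴/12 = 5.57⁴/12 = 80.21 in⁴
Effective length L_e = K·L = 1 × 270 = 270.0 in
P_cr = π²EI / L_e² = π² × 14100×10³ × 80.21 / 270.0² = 1.531×10^5 lb
Factor of safety n = P_cr / P = 153.12 / 63.1 = 2.43

n ≈ 2.43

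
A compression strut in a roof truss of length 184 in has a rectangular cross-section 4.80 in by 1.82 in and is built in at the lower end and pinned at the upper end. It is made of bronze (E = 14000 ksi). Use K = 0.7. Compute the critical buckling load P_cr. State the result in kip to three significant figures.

P_cr ≈ 20.1 kip

Buckling occurs about the weak axis: I_min = h·b³/12 with b = 1.82 in (the shorter side).
I_min = 4.80×1.82³/12 = 2.411 in⁴
Effective length L_e = K·L = 0.7 × 184 = 128.8 in
P_cr = π²EI / L_e² = π² × 14000×10³ × 2.411 / 128.8² = 2.008×10^4 lb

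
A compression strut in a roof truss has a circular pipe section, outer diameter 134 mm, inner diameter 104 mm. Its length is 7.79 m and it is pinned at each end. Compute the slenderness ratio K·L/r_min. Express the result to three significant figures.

d_o = 134 mm, d_i = 104 mm
I = π(d_o⁴ − d_i⁴)/64 = π(134⁴ − 104.0⁴)/64 = 1.008×10^7 mm⁴
A = 5.608×10^3 mm²;  r_min = √(I/A) = √(1.008×10^7/5.608×10^3) = 42.41 mm
L_e = K·L = 1 × 7.79 m = 7.790 m = 7790.0 mm
λ = L_e / r_min = 7790.0 / 42.41 = 184

λ ≈ 184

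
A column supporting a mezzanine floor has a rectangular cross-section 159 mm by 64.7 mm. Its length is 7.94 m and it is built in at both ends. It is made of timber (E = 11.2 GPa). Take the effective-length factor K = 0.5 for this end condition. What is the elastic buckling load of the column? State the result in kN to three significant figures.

Buckling occurs about the weak axis: I_min = h·b³/12 with b = 64.7 mm (the shorter side).
I_min = 159×64.7³/12 = 3.589×10^6 mm⁴
I = 3.589×10^6 mm⁴ = 3.589×10^-6 m⁴
Effective length L_e = K·L = 0.5 × 7.94 = 3.970 m
P_cr = π²EI / L_e² = π² × 11.2×10⁹ × 3.589×10^-6 / 3.970² = 2.517×10^4 N

P_cr ≈ 25.2 kN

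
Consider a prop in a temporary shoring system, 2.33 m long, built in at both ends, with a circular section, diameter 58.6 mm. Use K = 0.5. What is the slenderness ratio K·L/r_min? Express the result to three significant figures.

For a solid circle r = d/4 = 58.6/4 = 14.65 mm
L_e = K·L = 0.5 × 2.33 m = 1.165 m = 1165.0 mm
λ = L_e / r_min = 1165.0 / 14.65 = 79.5

λ ≈ 79.5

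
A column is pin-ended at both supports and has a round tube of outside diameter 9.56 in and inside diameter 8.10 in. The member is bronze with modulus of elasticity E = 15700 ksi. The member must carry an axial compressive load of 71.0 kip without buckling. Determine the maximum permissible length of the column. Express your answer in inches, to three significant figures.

d_o = 9.56 in, d_i = 8.10 in
I = π(d_o⁴ − d_i⁴)/64 = π(9.56⁴ − 8.100⁴)/64 = 198.7 in⁴
At the buckling limit P_cr = P = 7.100×10^4 lb
From P_cr = π²EI/(K·L)²:  L = (1/K)·√(π²EI/P_cr) = (1/1)·√(π²×1.57×10^7×198.7/7.100×10^4)
L = 659 in

L_max ≈ 659 in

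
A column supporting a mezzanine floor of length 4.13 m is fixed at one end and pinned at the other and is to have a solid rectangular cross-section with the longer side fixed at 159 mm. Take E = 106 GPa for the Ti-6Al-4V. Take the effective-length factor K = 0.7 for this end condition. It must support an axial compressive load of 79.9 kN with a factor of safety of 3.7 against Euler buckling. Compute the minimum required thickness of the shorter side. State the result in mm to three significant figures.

Required P_cr = n·P = 3.7 × 79.9 = 295.6 kN
L_e = K·L = 0.7 × 4.13 = 2.891 m
Required I = P_cr·L_e²/(π²E) = 2.956×10^5 × 2.891² / (π² × 1.06×10^11) = 2.362×10^-6 m⁴
I_req = 2.362×10^6 mm⁴
Rectangle, weak axis: I_min = h·b³/12 with h = 159 mm fixed  ⇒  b = (12I/h)^(1/3) = 56.3 mm

b ≈ 56.3 mm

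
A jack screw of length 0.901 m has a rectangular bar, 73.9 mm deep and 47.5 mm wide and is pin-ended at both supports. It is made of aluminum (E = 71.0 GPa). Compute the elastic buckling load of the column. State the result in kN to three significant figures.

P_cr ≈ 570 kN

Buckling occurs about the weak axis: I_min = h·b³/12 with b = 47.5 mm (the shorter side).
I_min = 73.9×47.5³/12 = 6.600×10^5 mm⁴
I = 6.600×10^5 mm⁴ = 6.600×10^-7 m⁴
Effective length L_e = K·L = 1 × 0.901 = 0.9010 m
P_cr = π²EI / L_e² = π² × 71.0×10⁹ × 6.600×10^-7 / 0.9010² = 5.697×10^5 N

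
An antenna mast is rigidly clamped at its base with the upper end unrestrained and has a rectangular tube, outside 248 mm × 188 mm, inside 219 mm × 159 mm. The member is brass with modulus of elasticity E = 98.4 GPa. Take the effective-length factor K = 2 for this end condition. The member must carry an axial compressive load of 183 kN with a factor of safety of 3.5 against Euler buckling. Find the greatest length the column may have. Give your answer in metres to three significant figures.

Weak-axis I_min = (h_o·b_o³ − h_i·b_i³)/12 with b_o = 188, b_i = 159.0 mm (shorter outer/inner sides).
I_min = (248×188³ − 219.0×159.0³)/12 = 6.396×10^7 mm⁴
I = 6.396×10^-5 m⁴
Required critical load P_cr = n·P = 3.5 × 183 = 640.5 kN = 6.405×10^5 N
From P_cr = π²EI/(K·L)²:  L = (1/K)·√(π²EI/P_cr) = (1/2)·√(π²×9.84×10^10×6.396×10^-5/6.405×10^5)
L = 4.92 m

L_max ≈ 4.92 m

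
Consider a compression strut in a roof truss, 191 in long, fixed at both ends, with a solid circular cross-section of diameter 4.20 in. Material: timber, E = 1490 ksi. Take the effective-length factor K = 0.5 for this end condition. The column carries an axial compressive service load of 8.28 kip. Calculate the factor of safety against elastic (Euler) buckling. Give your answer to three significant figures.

n ≈ 2.97

I = πd⁴/64 = π×4.20⁴/64 = 15.27 in⁴
Effective length L_e = K·L = 0.5 × 191 = 95.50 in
P_cr = π²EI / L_e² = π² × 1490×10³ × 15.27 / 95.50² = 2.463×10^4 lb
Factor of safety n = P_cr / P = 24.629 / 8.28 = 2.97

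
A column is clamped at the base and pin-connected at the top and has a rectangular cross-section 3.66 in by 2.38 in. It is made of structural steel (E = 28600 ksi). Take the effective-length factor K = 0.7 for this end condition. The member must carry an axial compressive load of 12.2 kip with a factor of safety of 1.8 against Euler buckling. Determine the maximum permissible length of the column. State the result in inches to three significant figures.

L_max ≈ 328 in

Buckling occurs about the weak axis: I_min = h·b³/12 with b = 2.38 in (the shorter side).
I_min = 3.66×2.38³/12 = 4.112 in⁴
Required critical load P_cr = n·P = 1.8 × 12.2 = 21.96 kip = 2.196×10^4 lb
From P_cr = π²EI/(K·L)²:  L = (1/K)·√(π²EI/P_cr) = (1/0.7)·√(π²×2.86×10^7×4.112/2.196×10^4)
L = 328 in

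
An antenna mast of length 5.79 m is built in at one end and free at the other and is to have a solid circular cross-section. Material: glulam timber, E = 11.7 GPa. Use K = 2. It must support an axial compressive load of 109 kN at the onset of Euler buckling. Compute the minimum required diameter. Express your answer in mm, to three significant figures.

L_e = K·L = 2 × 5.79 = 11.58 m
Required I = P_cr·L_e²/(π²E) = 1.090×10^5 × 11.58² / (π² × 1.17×10^10) = 1.266×10^-4 m⁴
I_req = 1.266×10^8 mm⁴
Solid circle: I = πd⁴/64  ⇒  d = (64I/π)^(1/4) = (64×1.266×10^8/π)^(1/4) = 225 mm

d ≈ 225 mm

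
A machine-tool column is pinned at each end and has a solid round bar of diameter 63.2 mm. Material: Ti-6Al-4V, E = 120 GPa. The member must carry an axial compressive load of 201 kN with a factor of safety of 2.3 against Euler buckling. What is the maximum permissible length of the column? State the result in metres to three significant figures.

I = πd⁴/64 = π×63.2⁴/64 = 7.831×10^5 mm⁴
I = 7.831×10^-7 m⁴
Required critical load P_cr = n·P = 2.3 × 201 = 462.3 kN = 4.623×10^5 N
From P_cr = π²EI/(K·L)²:  L = (1/K)·√(π²EI/P_cr) = (1/1)·√(π²×1.20×10^11×7.831×10^-7/4.623×10^5)
L = 1.42 m

L_max ≈ 1.42 m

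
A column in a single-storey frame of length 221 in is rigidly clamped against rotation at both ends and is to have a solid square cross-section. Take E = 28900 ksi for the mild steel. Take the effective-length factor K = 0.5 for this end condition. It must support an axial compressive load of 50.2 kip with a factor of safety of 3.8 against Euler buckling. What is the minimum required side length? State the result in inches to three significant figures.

a ≈ 3.15 in

Required P_cr = n·P = 3.8 × 50.2 = 190.8 kip
L_e = K·L = 0.5 × 221 = 110.5 in
Required I = P_cr·L_e²/(π²E) = 1.908×10^5 × 110.5² / (π² × 2.89×10^7) = 8.166 in⁴
Solid square: I = a⁴/12  ⇒  a = (12I)^(1/4) = (12×8.166)^(1/4) = 3.15 in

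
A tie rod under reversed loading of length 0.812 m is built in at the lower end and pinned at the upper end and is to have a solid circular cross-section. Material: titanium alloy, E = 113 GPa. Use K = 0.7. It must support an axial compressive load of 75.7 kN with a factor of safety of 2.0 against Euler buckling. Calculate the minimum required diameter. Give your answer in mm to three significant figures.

d ≈ 30.7 mm

Required P_cr = n·P = 2.0 × 75.7 = 151.4 kN
L_e = K·L = 0.7 × 0.812 = 0.5684 m
Required I = P_cr·L_e²/(π²E) = 1.514×10^5 × 0.5684² / (π² × 1.13×10^11) = 4.386×10^-8 m⁴
I_req = 4.386×10^4 mm⁴
Solid circle: I = πd⁴/64  ⇒  d = (64I/π)^(1/4) = (64×4.386×10^4/π)^(1/4) = 30.7 mm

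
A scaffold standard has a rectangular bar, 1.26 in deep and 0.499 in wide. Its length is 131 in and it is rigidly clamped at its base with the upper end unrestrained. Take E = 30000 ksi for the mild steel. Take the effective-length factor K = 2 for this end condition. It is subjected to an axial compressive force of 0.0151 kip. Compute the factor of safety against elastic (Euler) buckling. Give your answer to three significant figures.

n ≈ 3.73

Buckling occurs about the weak axis: I_min = h·b³/12 with b = 0.499 in (the shorter side).
I_min = 1.26×0.499³/12 = 1.305×10^-2 in⁴
Effective length L_e = K·L = 2 × 131 = 262.0 in
P_cr = π²EI / L_e² = π² × 30000×10³ × 1.305×10^-2 / 262.0² = 56.27 lb
Factor of safety n = P_cr / P = 0.056274 / 0.0151 = 3.73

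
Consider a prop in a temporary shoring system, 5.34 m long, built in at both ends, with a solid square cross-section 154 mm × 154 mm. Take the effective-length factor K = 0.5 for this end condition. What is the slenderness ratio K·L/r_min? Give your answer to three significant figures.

For a square r = a/√12 = 154/√12 = 44.46 mm
L_e = K·L = 0.5 × 5.34 m = 2.670 m = 2670.0 mm
λ = L_e / r_min = 2670.0 / 44.46 = 60.1

λ ≈ 60.1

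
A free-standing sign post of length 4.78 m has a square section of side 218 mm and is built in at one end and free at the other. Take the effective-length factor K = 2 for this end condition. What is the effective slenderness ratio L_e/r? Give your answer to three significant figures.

For a square r = a/√12 = 218/√12 = 62.93 mm
L_e = K·L = 2 × 4.78 m = 9.560 m = 9560.0 mm
λ = L_e / r_min = 9560.0 / 62.93 = 152

λ ≈ 152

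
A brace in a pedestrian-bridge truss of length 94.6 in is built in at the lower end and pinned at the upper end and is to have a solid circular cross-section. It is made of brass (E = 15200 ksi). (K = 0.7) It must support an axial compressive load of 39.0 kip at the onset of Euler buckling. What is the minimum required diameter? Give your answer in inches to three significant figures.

L_e = K·L = 0.7 × 94.6 = 66.22 in
Required I = P_cr·L_e²/(π²E) = 3.900×10^4 × 66.22² / (π² × 1.52×10^7) = 1.140 in⁴
Solid circle: I = πd⁴/64  ⇒  d = (64I/π)^(1/4) = (64×1.140/π)^(1/4) = 2.20 in

d ≈ 2.20 in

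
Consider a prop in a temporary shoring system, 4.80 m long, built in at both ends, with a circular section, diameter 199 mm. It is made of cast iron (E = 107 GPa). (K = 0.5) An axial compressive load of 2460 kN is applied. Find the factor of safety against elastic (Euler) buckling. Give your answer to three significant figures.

I = πd⁴/64 = π×199⁴/64 = 7.698×10^7 mm⁴
I = 7.698×10^7 mm⁴ = 7.698×10^-5 m⁴
Effective length L_e = K·L = 0.5 × 4.80 = 2.400 m
P_cr = π²EI / L_e² = π² × 107×10⁹ × 7.698×10^-5 / 2.400² = 1.411×10^7 N
Factor of safety n = P_cr / P = 14114 / 2460 = 5.74

n ≈ 5.74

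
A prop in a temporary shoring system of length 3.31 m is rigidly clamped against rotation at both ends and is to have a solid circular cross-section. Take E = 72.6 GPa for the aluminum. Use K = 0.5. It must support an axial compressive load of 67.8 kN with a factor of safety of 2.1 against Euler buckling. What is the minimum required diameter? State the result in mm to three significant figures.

d ≈ 57.7 mm

Required P_cr = n·P = 2.1 × 67.8 = 142.4 kN
L_e = K·L = 0.5 × 3.31 = 1.655 m
Required I = P_cr·L_e²/(π²E) = 1.424×10^5 × 1.655² / (π² × 7.26×10^10) = 5.443×10^-7 m⁴
I_req = 5.443×10^5 mm⁴
Solid circle: I = πd⁴/64  ⇒  d = (64I/π)^(1/4) = (64×5.443×10^5/π)^(1/4) = 57.7 mm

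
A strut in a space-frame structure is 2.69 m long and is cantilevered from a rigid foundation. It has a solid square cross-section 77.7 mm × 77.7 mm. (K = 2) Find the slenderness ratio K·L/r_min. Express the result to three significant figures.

I = a⁴/12 = 77.7⁴/12 = 3.037×10^6 mm⁴
A = 6.037×10^3 mm²;  r_min = √(I/A) = √(3.037×10^6/6.037×10^3) = 22.43 mm
L_e = K·L = 2 × 2.69 m = 5.380 m = 5380.0 mm
λ = L_e / r_min = 5380.0 / 22.43 = 240

λ ≈ 240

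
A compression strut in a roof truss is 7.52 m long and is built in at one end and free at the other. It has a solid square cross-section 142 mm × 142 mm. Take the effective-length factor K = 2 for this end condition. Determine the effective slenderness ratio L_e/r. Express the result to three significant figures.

For a square r = a/√12 = 142/√12 = 40.99 mm
L_e = K·L = 2 × 7.52 m = 15.04 m = 15040 mm
λ = L_e / r_min = 15040 / 40.99 = 367

λ ≈ 367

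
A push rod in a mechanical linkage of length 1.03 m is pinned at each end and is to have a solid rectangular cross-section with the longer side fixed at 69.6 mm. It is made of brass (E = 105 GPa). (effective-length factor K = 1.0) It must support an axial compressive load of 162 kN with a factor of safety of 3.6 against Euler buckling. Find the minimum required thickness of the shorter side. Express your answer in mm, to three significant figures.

b ≈ 46.9 mm

Required P_cr = n·P = 3.6 × 162 = 583.2 kN
L_e = K·L = 1 × 1.03 = 1.030 m
Required I = P_cr·L_e²/(π²E) = 5.832×10^5 × 1.030² / (π² × 1.05×10^11) = 5.970×10^-7 m⁴
I_req = 5.970×10^5 mm⁴
Rectangle, weak axis: I_min = h·b³/12 with h = 69.6 mm fixed  ⇒  b = (12I/h)^(1/3) = 46.9 mm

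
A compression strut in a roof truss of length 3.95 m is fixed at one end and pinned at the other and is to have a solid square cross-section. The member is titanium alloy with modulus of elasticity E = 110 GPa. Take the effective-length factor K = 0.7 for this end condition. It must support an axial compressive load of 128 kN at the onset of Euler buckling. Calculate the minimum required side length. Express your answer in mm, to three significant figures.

L_e = K·L = 0.7 × 3.95 = 2.765 m
Required I = P_cr·L_e²/(π²E) = 1.280×10^5 × 2.765² / (π² × 1.10×10^11) = 9.014×10^-7 m⁴
I_req = 9.014×10^5 mm⁴
Solid square: I = a⁴/12  ⇒  a = (12I)^(1/4) = (12×9.014×10^5)^(1/4) = 57.3 mm

a ≈ 57.3 mm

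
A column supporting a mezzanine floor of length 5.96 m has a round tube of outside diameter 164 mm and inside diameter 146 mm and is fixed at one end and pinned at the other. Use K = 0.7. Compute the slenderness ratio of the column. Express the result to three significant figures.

λ ≈ 76.0

d_o = 164 mm, d_i = 146 mm
I = π(d_o⁴ − d_i⁴)/64 = π(164⁴ − 146.0⁴)/64 = 1.321×10^7 mm⁴
A = 4.383×10^3 mm²;  r_min = √(I/A) = √(1.321×10^7/4.383×10^3) = 54.89 mm
L_e = K·L = 0.7 × 5.96 m = 4.172 m = 4172.0 mm
λ = L_e / r_min = 4172.0 / 54.89 = 76.0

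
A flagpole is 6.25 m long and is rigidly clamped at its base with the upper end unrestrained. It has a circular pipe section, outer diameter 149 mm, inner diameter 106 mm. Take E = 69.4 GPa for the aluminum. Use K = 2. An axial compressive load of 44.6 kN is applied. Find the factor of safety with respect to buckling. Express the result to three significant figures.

n ≈ 1.77

d_o = 149 mm, d_i = 106 mm
I = π(d_o⁴ − d_i⁴)/64 = π(149⁴ − 106.0⁴)/64 = 1.800×10^7 mm⁴
I = 1.800×10^7 mm⁴ = 1.800×10^-5 m⁴
Effective length L_e = K·L = 2 × 6.25 = 12.50 m
P_cr = π²EI / L_e² = π² × 69.4×10⁹ × 1.800×10^-5 / 12.50² = 7.889×10^4 N
Factor of safety n = P_cr / P = 78.894 / 44.6 = 1.77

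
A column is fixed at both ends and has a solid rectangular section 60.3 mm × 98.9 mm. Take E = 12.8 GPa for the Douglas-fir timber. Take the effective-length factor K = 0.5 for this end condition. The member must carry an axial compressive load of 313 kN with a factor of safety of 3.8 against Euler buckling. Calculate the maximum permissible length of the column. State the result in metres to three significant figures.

L_max ≈ 0.876 m

Buckling occurs about the weak axis: I_min = h·b³/12 with b = 60.3 mm (the shorter side).
I_min = 98.9×60.3³/12 = 1.807×10^6 mm⁴
I = 1.807×10^-6 m⁴
Required critical load P_cr = n·P = 3.8 × 313 = 1189 kN = 1.189×10^6 N
From P_cr = π²EI/(K·L)²:  L = (1/K)·√(π²EI/P_cr) = (1/0.5)·√(π²×1.28×10^10×1.807×10^-6/1.189×10^6)
L = 0.876 m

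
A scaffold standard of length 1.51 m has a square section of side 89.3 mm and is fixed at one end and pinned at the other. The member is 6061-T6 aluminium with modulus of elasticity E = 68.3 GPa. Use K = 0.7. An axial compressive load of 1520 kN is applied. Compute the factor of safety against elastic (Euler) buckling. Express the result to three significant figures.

n ≈ 2.10

I = a⁴/12 = 89.3⁴/12 = 5.299×10^6 mm⁴
I = 5.299×10^6 mm⁴ = 5.299×10^-6 m⁴
Effective length L_e = K·L = 0.7 × 1.51 = 1.057 m
P_cr = π²EI / L_e² = π² × 68.3×10⁹ × 5.299×10^-6 / 1.057² = 3.197×10^6 N
Factor of safety n = P_cr / P = 3197.4 / 1520 = 2.10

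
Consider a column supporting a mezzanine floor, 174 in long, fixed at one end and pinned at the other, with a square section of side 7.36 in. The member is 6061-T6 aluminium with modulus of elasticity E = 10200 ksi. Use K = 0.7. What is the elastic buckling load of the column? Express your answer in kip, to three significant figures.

I = a⁴/12 = 7.36⁴/12 = 244.5 in⁴
Effective length L_e = K·L = 0.7 × 174 = 121.8 in
P_cr = π²EI / L_e² = π² × 10200×10³ × 244.5 / 121.8² = 1.659×10^6 lb

P_cr ≈ 1660 kip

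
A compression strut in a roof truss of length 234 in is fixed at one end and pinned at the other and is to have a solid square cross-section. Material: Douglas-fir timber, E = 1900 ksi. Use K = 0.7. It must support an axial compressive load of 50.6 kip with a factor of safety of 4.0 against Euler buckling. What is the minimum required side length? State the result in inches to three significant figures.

Required P_cr = n·P = 4.0 × 50.6 = 202.4 kip
L_e = K·L = 0.7 × 234 = 163.8 in
Required I = P_cr·L_e²/(π²E) = 2.024×10^5 × 163.8² / (π² × 1.90×10^6) = 289.6 in⁴
Solid square: I = a⁴/12  ⇒  a = (12I)^(1/4) = (12×289.6)^(1/4) = 7.68 in

a ≈ 7.68 in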